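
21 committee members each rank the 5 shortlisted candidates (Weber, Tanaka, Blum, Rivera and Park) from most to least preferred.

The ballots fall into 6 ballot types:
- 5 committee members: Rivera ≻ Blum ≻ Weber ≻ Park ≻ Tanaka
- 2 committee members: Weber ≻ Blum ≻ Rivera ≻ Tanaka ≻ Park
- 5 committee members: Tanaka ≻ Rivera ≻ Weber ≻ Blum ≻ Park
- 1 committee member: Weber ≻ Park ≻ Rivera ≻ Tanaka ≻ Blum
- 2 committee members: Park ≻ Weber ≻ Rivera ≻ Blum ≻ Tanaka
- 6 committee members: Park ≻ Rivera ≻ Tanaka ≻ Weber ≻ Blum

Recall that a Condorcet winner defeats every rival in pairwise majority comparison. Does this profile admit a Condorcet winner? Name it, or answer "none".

Head-to-head results (21 committee members):
Weber vs Tanaka: Tanaka wins 11–10.
Weber–Blum: Weber 16–5.
Weber–Rivera: Rivera 16–5.
Weber vs Park: Weber wins 13–8.
Tanaka vs Blum: Tanaka, 12–9.
Tanaka vs Rivera: Rivera, 16–5.
Tanaka–Park: Park 14–7.
Blum vs Rivera: Rivera, 19–2.
Blum vs Park: Blum wins 12–9.
Rivera vs Park: Rivera, 12–9.
Rivera defeats every rival head-to-head and is the Condorcet winner.

Rivera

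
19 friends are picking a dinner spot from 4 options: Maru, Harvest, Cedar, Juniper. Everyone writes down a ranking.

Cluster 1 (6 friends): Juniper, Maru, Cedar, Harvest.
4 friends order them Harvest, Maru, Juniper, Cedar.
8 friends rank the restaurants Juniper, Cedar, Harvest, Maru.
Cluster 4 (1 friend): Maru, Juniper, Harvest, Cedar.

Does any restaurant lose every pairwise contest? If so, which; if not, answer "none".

Pairwise majorities:
Maru–Harvest: Harvest 12–7.
Maru–Cedar: Maru 11–8.
Maru vs Juniper: 4+1 = 5 for Maru, 14 for Juniper — Juniper by 14–5.
Harvest vs Cedar: 5 to 14, Cedar.
Harvest–Juniper: Juniper 15–4.
Cedar–Juniper: Juniper 19–0.
Every restaurant wins at least one matchup (Maru beats Cedar; Harvest beats Maru; Cedar beats Harvest; Juniper beats Maru), so there is no Condorcet loser.

none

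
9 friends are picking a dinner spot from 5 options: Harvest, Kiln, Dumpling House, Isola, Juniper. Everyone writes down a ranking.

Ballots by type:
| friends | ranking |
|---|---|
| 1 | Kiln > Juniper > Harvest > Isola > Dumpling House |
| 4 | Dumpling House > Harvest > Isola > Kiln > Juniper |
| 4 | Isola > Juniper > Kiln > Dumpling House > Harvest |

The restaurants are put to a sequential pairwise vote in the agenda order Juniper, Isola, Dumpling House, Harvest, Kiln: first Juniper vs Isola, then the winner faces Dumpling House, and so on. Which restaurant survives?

Kiln

Round 1: Juniper vs Isola — 1–8, Isola advances.
Round 2: Isola vs Dumpling House — 5–4, Isola advances.
Round 3: Isola vs Harvest — 4–5, Harvest advances.
Round 4: Harvest vs Kiln — 4–5, Kiln advances.
Kiln survives the agenda.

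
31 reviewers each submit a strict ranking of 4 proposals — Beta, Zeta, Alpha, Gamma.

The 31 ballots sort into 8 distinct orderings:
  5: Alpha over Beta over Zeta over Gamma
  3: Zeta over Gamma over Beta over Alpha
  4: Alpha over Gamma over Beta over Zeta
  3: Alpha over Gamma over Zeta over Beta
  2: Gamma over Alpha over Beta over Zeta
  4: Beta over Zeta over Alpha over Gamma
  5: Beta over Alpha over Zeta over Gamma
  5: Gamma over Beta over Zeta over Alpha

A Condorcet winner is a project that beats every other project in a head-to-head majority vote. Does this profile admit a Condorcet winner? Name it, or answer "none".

Pairwise majorities:
Beta vs Zeta: 5+4+2+4+5+5 = 25 for Beta, 6 for Zeta — Beta by 25–6.
Beta vs Alpha: 17 to 14, Beta.
Beta vs Gamma: 5+4+5 = 14 for Beta, 17 for Gamma — Gamma by 17–14.
Zeta vs Alpha: 12 to 19, Alpha.
Zeta vs Gamma: 5+3+4+5 = 17 for Zeta, 14 for Gamma — Zeta by 17–14.
Alpha vs Gamma: Alpha is ranked higher on 5+4+3+4+5 = 21 ballots, Gamma on 10. Alpha wins 21–10.
Each project drops at least one matchup (Beta loses to Gamma; Zeta loses to Beta; Alpha loses to Beta; Gamma loses to Zeta); the cycle Beta → Zeta → Gamma → Beta rules out a Condorcet winner.

none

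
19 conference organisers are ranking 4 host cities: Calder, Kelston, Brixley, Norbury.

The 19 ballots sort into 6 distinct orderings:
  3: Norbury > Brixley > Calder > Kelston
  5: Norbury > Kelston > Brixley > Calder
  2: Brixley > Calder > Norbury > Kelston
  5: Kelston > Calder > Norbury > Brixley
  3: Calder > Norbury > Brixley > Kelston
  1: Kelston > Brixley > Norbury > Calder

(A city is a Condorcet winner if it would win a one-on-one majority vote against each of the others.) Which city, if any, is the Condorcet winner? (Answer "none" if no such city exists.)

none

Check each pair by majority over 19 ballots:
Calder vs Kelston: 3+2+3 = 8 for Calder, 11 for Kelston — Kelston by 11–8.
Calder vs Brixley: 8 to 11, Brixley.
Calder vs Norbury: Calder preferred on 2+5+3 = 10 ballots; Calder wins 10–9.
Kelston vs Brixley: 11 to 8, Kelston.
Kelston vs Norbury: 6 to 13, Norbury.
Brixley vs Norbury: 3 to 16, Norbury.
Every city loses at least once (Calder loses to Kelston; Kelston loses to Norbury; Brixley loses to Kelston; Norbury loses to Calder). The majority relation contains the cycle Calder → Norbury → Kelston → Calder, so there is no Condorcet winner.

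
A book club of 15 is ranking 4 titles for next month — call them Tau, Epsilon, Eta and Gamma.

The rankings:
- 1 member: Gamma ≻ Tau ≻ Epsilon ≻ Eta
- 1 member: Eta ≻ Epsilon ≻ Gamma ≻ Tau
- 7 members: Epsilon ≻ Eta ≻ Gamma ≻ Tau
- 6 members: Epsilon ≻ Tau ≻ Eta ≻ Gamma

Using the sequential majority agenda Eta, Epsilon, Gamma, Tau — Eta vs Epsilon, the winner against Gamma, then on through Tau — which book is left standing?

Epsilon

Round 1: Eta vs Epsilon — 1–14, Epsilon advances.
Round 2: Epsilon vs Gamma — 14–1, Epsilon advances.
Round 3: Epsilon vs Tau — 14–1, Epsilon advances.
Epsilon survives the agenda.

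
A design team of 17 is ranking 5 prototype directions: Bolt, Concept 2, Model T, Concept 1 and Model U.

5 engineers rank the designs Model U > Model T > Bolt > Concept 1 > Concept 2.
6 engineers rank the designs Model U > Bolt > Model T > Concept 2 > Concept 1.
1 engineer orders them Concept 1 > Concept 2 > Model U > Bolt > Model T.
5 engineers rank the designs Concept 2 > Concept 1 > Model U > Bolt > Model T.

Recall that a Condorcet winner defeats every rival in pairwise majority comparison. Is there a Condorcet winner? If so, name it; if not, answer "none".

Model U

Check each pair by majority over 17 ballots:
Bolt vs Concept 2: Bolt, 11–6.
Bolt vs Model T: Bolt wins 12–5.
Bolt vs Concept 1: Bolt, 11–6.
Bolt vs Model U: Model U wins 17–0.
Concept 2 vs Model T: Model T, 11–6.
Concept 2 vs Concept 1: Concept 2 wins 11–6.
Concept 2–Model U: Model U 11–6.
Model T vs Concept 1: Model T wins 11–6.
Model T–Model U: Model U 17–0.
Concept 1–Model U: Model U 11–6.
Model U wins every pairwise contest, so Model U is the Condorcet winner.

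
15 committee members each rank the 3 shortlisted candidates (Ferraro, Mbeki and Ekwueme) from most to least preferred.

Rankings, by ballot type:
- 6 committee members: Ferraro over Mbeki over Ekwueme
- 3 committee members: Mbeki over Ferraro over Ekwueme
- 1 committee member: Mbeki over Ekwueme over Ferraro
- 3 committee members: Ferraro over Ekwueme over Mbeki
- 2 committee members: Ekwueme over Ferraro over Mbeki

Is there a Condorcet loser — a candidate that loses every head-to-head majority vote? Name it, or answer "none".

Ekwueme

Pairwise majorities:
Ferraro vs Mbeki: Ferraro wins 11–4.
Ferraro vs Ekwueme: Ferraro is ranked higher on 6+3+3 = 12 ballots, Ekwueme on 3. Ferraro wins 12–3.
Mbeki vs Ekwueme: 6+3+1 = 10 for Mbeki, 5 for Ekwueme — Mbeki by 10–5.
Ekwueme is beaten in every head-to-head and is the Condorcet loser.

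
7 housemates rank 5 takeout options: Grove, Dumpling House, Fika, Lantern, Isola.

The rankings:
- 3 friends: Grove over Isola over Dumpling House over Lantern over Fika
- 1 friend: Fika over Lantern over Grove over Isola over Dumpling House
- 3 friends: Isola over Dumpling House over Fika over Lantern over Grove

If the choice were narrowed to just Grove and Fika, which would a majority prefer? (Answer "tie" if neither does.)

Fika

Ballots ranking Grove above Fika: 3.
Ballots ranking Fika above Grove: 7 − 3 = 4.
Fika wins the head-to-head 4–3.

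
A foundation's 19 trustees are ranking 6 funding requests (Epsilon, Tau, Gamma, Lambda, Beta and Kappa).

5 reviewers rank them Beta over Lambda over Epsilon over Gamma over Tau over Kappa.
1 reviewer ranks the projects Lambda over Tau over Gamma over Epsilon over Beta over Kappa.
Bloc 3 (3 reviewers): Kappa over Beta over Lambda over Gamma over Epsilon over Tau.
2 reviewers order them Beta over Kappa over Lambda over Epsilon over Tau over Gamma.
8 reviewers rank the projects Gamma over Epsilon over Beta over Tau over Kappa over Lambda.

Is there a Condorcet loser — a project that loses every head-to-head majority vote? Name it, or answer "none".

Pairwise majorities:
Epsilon vs Tau: Epsilon is ranked higher on 5+3+2+8 = 18 ballots, Tau on 1. Epsilon wins 18–1.
Epsilon–Gamma: Gamma 12–7.
Epsilon vs Lambda: Epsilon is ranked higher on 8 ballots, Lambda on 11. Lambda wins 11–8.
Epsilon vs Beta: Beta, 10–9.
Epsilon vs Kappa: Epsilon, 14–5.
Tau vs Gamma: Gamma, 16–3.
Tau vs Lambda: 8 to 11, Lambda.
Tau vs Beta: Tau preferred on 1 ballot; Beta wins 18–1.
Tau vs Kappa: 14 to 5, Tau.
Gamma–Lambda: Lambda 11–8.
Gamma vs Beta: Beta, 10–9.
Gamma vs Kappa: Gamma is ranked higher on 5+1+8 = 14 ballots, Kappa on 5. Gamma wins 14–5.
Lambda vs Beta: Lambda preferred on 1 ballot; Beta wins 18–1.
Lambda vs Kappa: Lambda is ranked higher on 5+1 = 6 ballots, Kappa on 13. Kappa wins 13–6.
Beta–Kappa: Beta 16–3.
Each project has at least one pairwise win (Epsilon beats Tau; Tau beats Kappa; Gamma beats Epsilon; Lambda beats Epsilon; Beta beats Epsilon; Kappa beats Lambda) — no Condorcet loser.

none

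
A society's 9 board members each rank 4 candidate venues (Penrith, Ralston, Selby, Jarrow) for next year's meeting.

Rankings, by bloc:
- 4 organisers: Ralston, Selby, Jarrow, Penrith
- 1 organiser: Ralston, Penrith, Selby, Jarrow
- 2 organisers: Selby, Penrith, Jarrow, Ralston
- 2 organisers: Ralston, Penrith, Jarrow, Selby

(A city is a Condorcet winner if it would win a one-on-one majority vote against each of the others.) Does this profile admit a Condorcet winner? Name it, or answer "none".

Pairwise majorities:
Penrith vs Ralston: Ralston wins 7–2.
Penrith vs Selby: 3 to 6, Selby.
Penrith vs Jarrow: 5 to 4, Penrith.
Ralston–Selby: Ralston 7–2.
Ralston vs Jarrow: Ralston preferred on 4+1+2 = 7 ballots; Ralston wins 7–2.
Selby vs Jarrow: Selby is ranked higher on 4+1+2 = 7 ballots, Jarrow on 2. Selby wins 7–2.
Only Ralston has no losses; Ralston is the Condorcet winner.

Ralston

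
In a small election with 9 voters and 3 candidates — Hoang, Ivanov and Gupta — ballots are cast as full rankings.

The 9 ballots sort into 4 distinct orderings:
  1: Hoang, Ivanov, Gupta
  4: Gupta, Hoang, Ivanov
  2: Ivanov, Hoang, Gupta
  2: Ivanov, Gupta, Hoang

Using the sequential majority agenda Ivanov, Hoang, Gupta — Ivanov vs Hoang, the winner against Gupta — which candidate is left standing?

Gupta

Round 1: Ivanov vs Hoang — 4–5, Hoang advances.
Round 2: Hoang vs Gupta — 3–6, Gupta advances.
The agenda winner is Gupta.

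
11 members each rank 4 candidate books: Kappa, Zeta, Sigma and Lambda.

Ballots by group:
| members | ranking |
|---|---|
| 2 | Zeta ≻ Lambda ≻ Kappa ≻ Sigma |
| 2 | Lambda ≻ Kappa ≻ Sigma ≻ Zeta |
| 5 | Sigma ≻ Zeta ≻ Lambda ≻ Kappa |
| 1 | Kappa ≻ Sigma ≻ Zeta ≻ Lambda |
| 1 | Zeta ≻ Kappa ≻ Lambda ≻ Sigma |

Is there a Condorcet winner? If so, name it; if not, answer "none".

Check each pair by majority over 11 ballots:
Kappa vs Zeta: 2+1 = 3 for Kappa, 8 for Zeta — Zeta by 8–3.
Kappa–Sigma: Kappa 6–5.
Kappa–Lambda: Lambda 9–2.
Zeta–Sigma: Sigma 8–3.
Zeta vs Lambda: Zeta, 9–2.
Sigma vs Lambda: Sigma is ranked higher on 5+1 = 6 ballots, Lambda on 5. Sigma wins 6–5.
Every book loses at least once (Kappa loses to Zeta; Zeta loses to Sigma; Sigma loses to Kappa; Lambda loses to Zeta). The majority relation contains the cycle Kappa → Sigma → Zeta → Kappa, so there is no Condorcet winner.

none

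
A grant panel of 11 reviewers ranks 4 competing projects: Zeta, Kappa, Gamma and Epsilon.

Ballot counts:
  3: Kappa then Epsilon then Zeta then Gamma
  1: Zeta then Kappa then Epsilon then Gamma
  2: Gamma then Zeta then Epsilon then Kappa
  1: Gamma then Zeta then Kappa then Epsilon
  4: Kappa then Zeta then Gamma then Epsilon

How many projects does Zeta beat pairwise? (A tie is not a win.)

Zeta against each rival (11 reviewers):
Zeta vs Kappa: 1+2+1 = 4 for Zeta, 7 for Kappa — Kappa by 7–4.
Zeta vs Gamma: 3+1+4 = 8 for Zeta, 3 for Gamma — Zeta by 8–3.
Zeta vs Epsilon: Zeta preferred on 1+2+1+4 = 8 ballots; Zeta wins 8–3.
Zeta beats Gamma, Epsilon; loses to Kappa — 2 pairwise wins.

2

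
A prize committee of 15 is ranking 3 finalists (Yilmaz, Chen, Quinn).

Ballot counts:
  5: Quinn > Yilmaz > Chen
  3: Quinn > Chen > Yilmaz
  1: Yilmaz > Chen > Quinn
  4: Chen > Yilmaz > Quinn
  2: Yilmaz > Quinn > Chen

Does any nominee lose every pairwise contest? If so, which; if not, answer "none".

Pairwise majorities:
Yilmaz vs Chen: Yilmaz wins 8–7.
Yilmaz vs Quinn: 7 to 8, Quinn.
Chen vs Quinn: Chen is ranked higher on 1+4 = 5 ballots, Quinn on 10. Quinn wins 10–5.
Chen is beaten in every head-to-head and is the Condorcet loser.

Chen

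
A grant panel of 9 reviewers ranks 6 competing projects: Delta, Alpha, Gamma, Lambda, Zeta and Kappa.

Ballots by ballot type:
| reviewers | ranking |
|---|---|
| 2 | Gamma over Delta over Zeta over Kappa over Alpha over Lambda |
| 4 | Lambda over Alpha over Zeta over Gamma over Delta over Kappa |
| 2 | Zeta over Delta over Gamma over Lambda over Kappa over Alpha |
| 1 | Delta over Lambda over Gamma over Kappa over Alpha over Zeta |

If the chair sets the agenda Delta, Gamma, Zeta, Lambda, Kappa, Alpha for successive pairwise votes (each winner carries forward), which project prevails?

Lambda

Round 1: Delta vs Gamma — 3–6, Gamma advances.
Round 2: Gamma vs Zeta — 3–6, Zeta advances.
Round 3: Zeta vs Lambda — 4–5, Lambda advances.
Round 4: Lambda vs Kappa — 7–2, Lambda advances.
Round 5: Lambda vs Alpha — 7–2, Lambda advances.
The agenda winner is Lambda.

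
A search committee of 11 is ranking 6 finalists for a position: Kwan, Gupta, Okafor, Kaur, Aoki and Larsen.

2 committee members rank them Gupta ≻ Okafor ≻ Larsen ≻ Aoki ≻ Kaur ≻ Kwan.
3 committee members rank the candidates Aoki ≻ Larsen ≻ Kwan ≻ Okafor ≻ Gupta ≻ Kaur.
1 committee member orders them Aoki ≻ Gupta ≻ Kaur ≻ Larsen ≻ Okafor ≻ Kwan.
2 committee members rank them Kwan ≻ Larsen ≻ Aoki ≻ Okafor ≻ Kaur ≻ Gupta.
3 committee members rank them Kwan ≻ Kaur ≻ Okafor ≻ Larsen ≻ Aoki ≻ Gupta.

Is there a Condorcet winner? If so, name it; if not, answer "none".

Check each pair by majority over 11 ballots:
Kwan vs Gupta: Kwan is ranked higher on 3+2+3 = 8 ballots, Gupta on 3. Kwan wins 8–3.
Kwan vs Okafor: Kwan wins 8–3.
Kwan vs Kaur: Kwan, 8–3.
Kwan vs Aoki: Aoki, 6–5.
Kwan vs Larsen: Larsen wins 6–5.
Gupta vs Okafor: Okafor wins 8–3.
Gupta vs Kaur: Gupta preferred on 2+3+1 = 6 ballots; Gupta wins 6–5.
Gupta vs Aoki: Aoki, 9–2.
Gupta–Larsen: Larsen 8–3.
Okafor vs Kaur: Okafor, 7–4.
Okafor vs Aoki: Okafor is ranked higher on 2+3 = 5 ballots, Aoki on 6. Aoki wins 6–5.
Okafor vs Larsen: Okafor preferred on 2+3 = 5 ballots; Larsen wins 6–5.
Kaur vs Aoki: Kaur preferred on 3 ballots; Aoki wins 8–3.
Kaur–Larsen: Larsen 7–4.
Aoki vs Larsen: 4 to 7, Larsen.
Only Larsen has no losses; Larsen is the Condorcet winner.

Larsen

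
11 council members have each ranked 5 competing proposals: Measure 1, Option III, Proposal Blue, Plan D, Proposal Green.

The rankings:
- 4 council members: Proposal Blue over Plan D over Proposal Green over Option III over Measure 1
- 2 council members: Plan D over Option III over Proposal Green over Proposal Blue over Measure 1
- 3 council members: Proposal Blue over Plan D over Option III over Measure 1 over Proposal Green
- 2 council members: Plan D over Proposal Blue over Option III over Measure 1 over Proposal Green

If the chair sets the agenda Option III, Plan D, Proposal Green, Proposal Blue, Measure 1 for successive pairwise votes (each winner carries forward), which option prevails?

Round 1: Option III vs Plan D — 0–11, Plan D advances.
Round 2: Plan D vs Proposal Green — 11–0, Plan D advances.
Round 3: Plan D vs Proposal Blue — 4–7, Proposal Blue advances.
Round 4: Proposal Blue vs Measure 1 — 11–0, Proposal Blue advances.
The agenda winner is Proposal Blue.

Proposal Blue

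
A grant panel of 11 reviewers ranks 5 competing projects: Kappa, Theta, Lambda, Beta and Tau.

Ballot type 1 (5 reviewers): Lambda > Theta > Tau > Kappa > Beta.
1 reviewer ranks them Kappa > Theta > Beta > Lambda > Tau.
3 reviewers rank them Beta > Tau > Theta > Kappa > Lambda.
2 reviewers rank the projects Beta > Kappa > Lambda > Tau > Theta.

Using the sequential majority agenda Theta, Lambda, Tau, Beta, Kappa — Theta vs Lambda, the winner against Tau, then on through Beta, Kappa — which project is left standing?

Kappa

Round 1: Theta vs Lambda — 4–7, Lambda advances.
Round 2: Lambda vs Tau — 8–3, Lambda advances.
Round 3: Lambda vs Beta — 5–6, Beta advances.
Round 4: Beta vs Kappa — 5–6, Kappa advances.
Kappa survives the agenda.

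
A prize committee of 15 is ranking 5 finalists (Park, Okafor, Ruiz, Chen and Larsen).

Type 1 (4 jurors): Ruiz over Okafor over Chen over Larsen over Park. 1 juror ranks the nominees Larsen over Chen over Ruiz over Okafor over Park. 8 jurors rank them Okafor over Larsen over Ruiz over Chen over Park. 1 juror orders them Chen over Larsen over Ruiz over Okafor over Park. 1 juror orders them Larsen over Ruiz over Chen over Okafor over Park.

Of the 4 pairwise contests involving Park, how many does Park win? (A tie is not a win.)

0

Park against each rival (15 jurors):
Park vs Okafor: Okafor wins 15–0.
Park vs Ruiz: Park preferred on 0 ballots; Ruiz wins 15–0.
Park vs Chen: Chen wins 15–0.
Park vs Larsen: 0 to 15, Larsen.
Park beats no one; loses to Okafor, Ruiz, Chen, Larsen — 0 pairwise wins.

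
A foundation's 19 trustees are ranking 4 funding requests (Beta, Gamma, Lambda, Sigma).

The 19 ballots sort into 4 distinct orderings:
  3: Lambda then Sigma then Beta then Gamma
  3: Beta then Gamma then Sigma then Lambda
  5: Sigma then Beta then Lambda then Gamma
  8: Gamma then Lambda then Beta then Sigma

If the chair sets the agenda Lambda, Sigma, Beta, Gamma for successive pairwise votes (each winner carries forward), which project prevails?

Gamma

Round 1: Lambda vs Sigma — 11–8, Lambda advances.
Round 2: Lambda vs Beta — 11–8, Lambda advances.
Round 3: Lambda vs Gamma — 8–11, Gamma advances.
Gamma survives the agenda.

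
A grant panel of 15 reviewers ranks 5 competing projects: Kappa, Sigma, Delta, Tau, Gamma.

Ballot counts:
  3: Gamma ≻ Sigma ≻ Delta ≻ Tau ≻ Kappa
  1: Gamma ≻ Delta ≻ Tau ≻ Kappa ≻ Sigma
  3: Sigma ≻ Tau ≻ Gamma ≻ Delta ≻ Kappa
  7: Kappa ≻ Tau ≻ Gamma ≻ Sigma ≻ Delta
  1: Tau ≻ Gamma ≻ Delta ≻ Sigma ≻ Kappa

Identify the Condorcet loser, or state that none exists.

none

Head-to-head results (15 reviewers):
Kappa–Sigma: Kappa 8–7.
Kappa vs Delta: Delta, 8–7.
Kappa vs Tau: Kappa is ranked higher on 7 ballots, Tau on 8. Tau wins 8–7.
Kappa vs Gamma: 7 to 8, Gamma.
Sigma–Delta: Sigma 13–2.
Sigma vs Tau: Sigma is ranked higher on 3+3 = 6 ballots, Tau on 9. Tau wins 9–6.
Sigma vs Gamma: Sigma is ranked higher on 3 ballots, Gamma on 12. Gamma wins 12–3.
Delta–Tau: Tau 11–4.
Delta–Gamma: Gamma 15–0.
Tau vs Gamma: Tau wins 11–4.
No project is winless: Kappa beats Sigma; Sigma beats Delta; Delta beats Kappa; Tau beats Kappa; Gamma beats Kappa. There is no Condorcet loser.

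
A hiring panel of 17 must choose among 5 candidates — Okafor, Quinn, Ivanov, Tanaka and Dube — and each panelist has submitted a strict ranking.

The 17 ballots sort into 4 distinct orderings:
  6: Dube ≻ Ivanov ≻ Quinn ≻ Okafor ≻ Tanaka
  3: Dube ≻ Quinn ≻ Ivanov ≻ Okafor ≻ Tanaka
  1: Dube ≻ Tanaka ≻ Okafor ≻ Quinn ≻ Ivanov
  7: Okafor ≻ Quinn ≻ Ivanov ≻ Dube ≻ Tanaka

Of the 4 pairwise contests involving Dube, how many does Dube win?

Dube against each rival (17 committee members):
Dube–Okafor: Dube 10–7.
Dube vs Quinn: Dube preferred on 6+3+1 = 10 ballots; Dube wins 10–7.
Dube vs Ivanov: Dube wins 10–7.
Dube vs Tanaka: Dube, 17–0.
Dube beats Okafor, Quinn, Ivanov, Tanaka — 4 pairwise wins.

4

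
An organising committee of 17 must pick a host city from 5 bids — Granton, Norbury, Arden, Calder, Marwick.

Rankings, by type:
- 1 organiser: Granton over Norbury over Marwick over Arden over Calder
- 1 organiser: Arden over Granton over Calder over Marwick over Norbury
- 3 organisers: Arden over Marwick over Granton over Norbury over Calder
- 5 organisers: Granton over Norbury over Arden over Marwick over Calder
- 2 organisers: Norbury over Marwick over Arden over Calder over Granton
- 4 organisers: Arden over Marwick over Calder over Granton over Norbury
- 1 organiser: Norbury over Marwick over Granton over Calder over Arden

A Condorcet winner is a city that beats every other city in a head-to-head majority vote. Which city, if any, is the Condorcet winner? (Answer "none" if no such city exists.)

none

Head-to-head results (17 organisers):
Granton vs Norbury: Granton, 14–3.
Granton vs Arden: Arden, 10–7.
Granton vs Calder: Granton, 11–6.
Granton–Marwick: Marwick 10–7.
Norbury vs Arden: Norbury, 9–8.
Norbury vs Calder: Norbury, 12–5.
Norbury vs Marwick: Norbury, 9–8.
Arden vs Calder: Arden wins 16–1.
Arden vs Marwick: Arden wins 13–4.
Calder vs Marwick: Marwick wins 16–1.
Every city loses at least once (Granton loses to Arden; Norbury loses to Granton; Arden loses to Norbury; Calder loses to Granton; Marwick loses to Norbury). The majority relation contains the cycle Granton > Norbury > Arden > Granton, so there is no Condorcet winner.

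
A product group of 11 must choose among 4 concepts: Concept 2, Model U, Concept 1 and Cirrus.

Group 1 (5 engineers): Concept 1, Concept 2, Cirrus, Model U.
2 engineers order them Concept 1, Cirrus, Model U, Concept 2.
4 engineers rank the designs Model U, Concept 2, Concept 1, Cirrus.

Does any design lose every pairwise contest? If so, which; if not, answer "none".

Pairwise majorities:
Concept 2 vs Model U: Concept 2 is ranked higher on 5 ballots, Model U on 6. Model U wins 6–5.
Concept 2 vs Concept 1: Concept 2 preferred on 4 ballots; Concept 1 wins 7–4.
Concept 2 vs Cirrus: Concept 2 preferred on 5+4 = 9 ballots; Concept 2 wins 9–2.
Model U vs Concept 1: Model U is ranked higher on 4 ballots, Concept 1 on 7. Concept 1 wins 7–4.
Model U vs Cirrus: 4 to 7, Cirrus.
Concept 1 vs Cirrus: Concept 1 is ranked higher on 5+2+4 = 11 ballots, Cirrus on 0. Concept 1 wins 11–0.
Each design has at least one pairwise win (Concept 2 beats Cirrus; Model U beats Concept 2; Concept 1 beats Concept 2; Cirrus beats Model U) — no Condorcet loser.

none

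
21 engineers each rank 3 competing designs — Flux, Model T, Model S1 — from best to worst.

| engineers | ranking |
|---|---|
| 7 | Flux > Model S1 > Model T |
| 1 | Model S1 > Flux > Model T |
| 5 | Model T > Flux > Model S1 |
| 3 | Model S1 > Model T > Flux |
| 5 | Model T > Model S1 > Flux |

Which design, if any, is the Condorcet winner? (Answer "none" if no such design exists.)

Check each pair by majority over 21 ballots:
Flux vs Model T: 7+1 = 8 for Flux, 13 for Model T — Model T by 13–8.
Flux vs Model S1: 7+5 = 12 for Flux, 9 for Model S1 — Flux by 12–9.
Model T vs Model S1: Model T is ranked higher on 5+5 = 10 ballots, Model S1 on 11. Model S1 wins 11–10.
Every design loses at least once (Flux loses to Model T; Model T loses to Model S1; Model S1 loses to Flux). The majority relation contains the cycle Flux > Model S1 > Model T > Flux, so there is no Condorcet winner.

none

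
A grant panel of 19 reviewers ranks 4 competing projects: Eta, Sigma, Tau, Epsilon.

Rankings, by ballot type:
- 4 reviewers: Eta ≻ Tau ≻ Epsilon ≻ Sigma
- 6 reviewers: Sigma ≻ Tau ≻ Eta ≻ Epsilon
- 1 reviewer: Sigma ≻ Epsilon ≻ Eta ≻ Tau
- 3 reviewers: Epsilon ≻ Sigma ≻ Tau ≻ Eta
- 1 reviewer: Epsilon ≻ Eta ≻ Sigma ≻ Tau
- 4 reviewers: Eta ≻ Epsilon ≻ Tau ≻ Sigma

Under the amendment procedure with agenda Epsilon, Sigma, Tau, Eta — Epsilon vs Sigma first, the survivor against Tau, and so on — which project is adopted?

Eta

Round 1: Epsilon vs Sigma — 12–7, Epsilon advances.
Round 2: Epsilon vs Tau — 9–10, Tau advances.
Round 3: Tau vs Eta — 9–10, Eta advances.
Eta survives the agenda.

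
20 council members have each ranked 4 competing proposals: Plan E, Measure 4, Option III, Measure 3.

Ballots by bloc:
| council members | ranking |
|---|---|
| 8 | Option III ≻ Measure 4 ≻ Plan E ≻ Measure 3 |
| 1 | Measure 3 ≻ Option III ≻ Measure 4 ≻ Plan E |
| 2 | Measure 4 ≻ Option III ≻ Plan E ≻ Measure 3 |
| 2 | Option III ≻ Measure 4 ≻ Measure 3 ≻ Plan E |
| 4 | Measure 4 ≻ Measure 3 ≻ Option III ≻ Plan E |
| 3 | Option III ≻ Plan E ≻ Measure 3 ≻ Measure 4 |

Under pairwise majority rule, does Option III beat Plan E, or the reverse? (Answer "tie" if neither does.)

Option III

Ballots ranking Option III above Plan E: 8 + 1 + 2 + 2 + 4 + 3 = 20.
Ballots ranking Plan E above Option III: 20 − 20 = 0.
Option III wins the head-to-head 20–0.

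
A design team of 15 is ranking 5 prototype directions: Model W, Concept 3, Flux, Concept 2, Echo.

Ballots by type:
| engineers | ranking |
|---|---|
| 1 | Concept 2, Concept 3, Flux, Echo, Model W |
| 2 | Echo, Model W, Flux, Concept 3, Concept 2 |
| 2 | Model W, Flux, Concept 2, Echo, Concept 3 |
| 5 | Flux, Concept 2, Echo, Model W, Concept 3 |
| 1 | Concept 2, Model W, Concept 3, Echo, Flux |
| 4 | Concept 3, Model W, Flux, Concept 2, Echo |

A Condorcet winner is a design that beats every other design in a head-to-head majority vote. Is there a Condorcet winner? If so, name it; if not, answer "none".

none

Check each pair by majority over 15 ballots:
Model W vs Concept 3: 2+2+5+1 = 10 for Model W, 5 for Concept 3 — Model W by 10–5.
Model W vs Flux: 9 to 6, Model W.
Model W vs Concept 2: 2+2+4 = 8 for Model W, 7 for Concept 2 — Model W by 8–7.
Model W vs Echo: Model W is ranked higher on 2+1+4 = 7 ballots, Echo on 8. Echo wins 8–7.
Concept 3 vs Flux: Concept 3 preferred on 1+1+4 = 6 ballots; Flux wins 9–6.
Concept 3 vs Concept 2: Concept 3 preferred on 2+4 = 6 ballots; Concept 2 wins 9–6.
Concept 3 vs Echo: Concept 3 preferred on 1+1+4 = 6 ballots; Echo wins 9–6.
Flux vs Concept 2: Flux preferred on 2+2+5+4 = 13 ballots; Flux wins 13–2.
Flux vs Echo: 12 to 3, Flux.
Concept 2 vs Echo: Concept 2 is ranked higher on 1+2+5+1+4 = 13 ballots, Echo on 2. Concept 2 wins 13–2.
Each design drops at least one matchup (Model W loses to Echo; Concept 3 loses to Model W; Flux loses to Model W; Concept 2 loses to Model W; Echo loses to Flux); the cycle Model W → Flux → Echo → Model W rules out a Condorcet winner.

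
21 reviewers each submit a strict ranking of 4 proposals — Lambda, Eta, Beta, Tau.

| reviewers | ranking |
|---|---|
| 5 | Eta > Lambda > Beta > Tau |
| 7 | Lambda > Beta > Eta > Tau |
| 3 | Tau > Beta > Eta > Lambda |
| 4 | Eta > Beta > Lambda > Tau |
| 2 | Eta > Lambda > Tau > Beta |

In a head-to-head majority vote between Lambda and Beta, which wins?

Ballots ranking Lambda above Beta: 5 + 7 + 2 = 14.
Ballots ranking Beta above Lambda: 21 − 14 = 7.
Lambda wins the head-to-head 14–7.

Lambda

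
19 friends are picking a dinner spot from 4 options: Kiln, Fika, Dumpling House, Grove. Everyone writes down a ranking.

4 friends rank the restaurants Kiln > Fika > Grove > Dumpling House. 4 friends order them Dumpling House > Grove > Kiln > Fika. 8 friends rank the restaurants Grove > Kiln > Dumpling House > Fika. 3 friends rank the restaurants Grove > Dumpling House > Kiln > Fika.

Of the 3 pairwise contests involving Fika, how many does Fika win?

0

Fika against each rival (19 friends):
Fika–Kiln: Kiln 19–0.
Fika vs Dumpling House: Dumpling House wins 15–4.
Fika vs Grove: Fika is ranked higher on 4 ballots, Grove on 15. Grove wins 15–4.
Fika beats no one; loses to Kiln, Dumpling House, Grove — 0 pairwise wins.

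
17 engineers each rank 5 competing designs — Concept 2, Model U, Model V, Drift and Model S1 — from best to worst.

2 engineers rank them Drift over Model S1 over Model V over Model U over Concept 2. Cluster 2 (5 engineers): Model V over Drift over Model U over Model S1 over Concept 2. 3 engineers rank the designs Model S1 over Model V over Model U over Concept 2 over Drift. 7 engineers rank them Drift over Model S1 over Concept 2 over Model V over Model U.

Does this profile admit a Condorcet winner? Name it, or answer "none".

Drift

Head-to-head results (17 engineers):
Concept 2 vs Model U: Concept 2 is ranked higher on 7 ballots, Model U on 10. Model U wins 10–7.
Concept 2 vs Model V: Concept 2 preferred on 7 ballots; Model V wins 10–7.
Concept 2 vs Drift: 3 for Concept 2, 14 for Drift — Drift by 14–3.
Concept 2 vs Model S1: 0 to 17, Model S1.
Model U vs Model V: 0 to 17, Model V.
Model U vs Drift: 3 for Model U, 14 for Drift — Drift by 14–3.
Model U vs Model S1: 5 for Model U, 12 for Model S1 — Model S1 by 12–5.
Model V vs Drift: 8 to 9, Drift.
Model V vs Model S1: Model V is ranked higher on 5 ballots, Model S1 on 12. Model S1 wins 12–5.
Drift vs Model S1: 2+5+7 = 14 for Drift, 3 for Model S1 — Drift by 14–3.
Only Drift has no losses; Drift is the Condorcet winner.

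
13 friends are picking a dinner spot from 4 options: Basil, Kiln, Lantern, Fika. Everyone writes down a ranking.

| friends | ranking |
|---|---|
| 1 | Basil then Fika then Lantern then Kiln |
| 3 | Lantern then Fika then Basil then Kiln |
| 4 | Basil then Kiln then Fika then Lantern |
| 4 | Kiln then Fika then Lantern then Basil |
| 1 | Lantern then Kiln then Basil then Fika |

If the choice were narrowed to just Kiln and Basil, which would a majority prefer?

Ballots ranking Kiln above Basil: 4 + 1 = 5.
Ballots ranking Basil above Kiln: 13 − 5 = 8.
Basil wins the head-to-head 8–5.

Basil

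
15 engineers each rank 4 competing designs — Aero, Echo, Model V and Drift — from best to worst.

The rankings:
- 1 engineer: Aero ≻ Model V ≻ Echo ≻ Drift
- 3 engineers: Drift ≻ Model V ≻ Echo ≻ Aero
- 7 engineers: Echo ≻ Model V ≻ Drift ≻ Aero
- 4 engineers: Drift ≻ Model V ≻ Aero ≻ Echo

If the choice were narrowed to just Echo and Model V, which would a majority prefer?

Model V

Ballots ranking Echo above Model V: 7.
Ballots ranking Model V above Echo: 15 − 7 = 8.
Model V wins the head-to-head 8–7.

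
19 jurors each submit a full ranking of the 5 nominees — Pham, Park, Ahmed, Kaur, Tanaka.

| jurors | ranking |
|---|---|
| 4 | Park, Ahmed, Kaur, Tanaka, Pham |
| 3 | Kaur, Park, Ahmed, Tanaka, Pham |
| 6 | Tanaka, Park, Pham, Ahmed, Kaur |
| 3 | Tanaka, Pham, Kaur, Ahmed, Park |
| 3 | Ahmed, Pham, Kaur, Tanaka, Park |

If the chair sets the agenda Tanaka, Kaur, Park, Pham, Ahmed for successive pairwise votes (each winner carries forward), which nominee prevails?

Round 1: Tanaka vs Kaur — 9–10, Kaur advances.
Round 2: Kaur vs Park — 9–10, Park advances.
Round 3: Park vs Pham — 13–6, Park advances.
Round 4: Park vs Ahmed — 13–6, Park advances.
Park survives the agenda.

Park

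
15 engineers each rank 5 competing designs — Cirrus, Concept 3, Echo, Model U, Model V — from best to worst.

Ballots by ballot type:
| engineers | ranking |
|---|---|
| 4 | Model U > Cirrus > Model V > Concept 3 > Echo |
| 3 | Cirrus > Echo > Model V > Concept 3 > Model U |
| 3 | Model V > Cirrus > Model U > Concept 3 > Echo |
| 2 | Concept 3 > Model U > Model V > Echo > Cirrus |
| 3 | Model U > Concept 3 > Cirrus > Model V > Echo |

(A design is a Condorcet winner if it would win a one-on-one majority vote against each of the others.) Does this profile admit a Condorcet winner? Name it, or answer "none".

Model U

Head-to-head results (15 engineers):
Cirrus vs Concept 3: Cirrus is ranked higher on 4+3+3 = 10 ballots, Concept 3 on 5. Cirrus wins 10–5.
Cirrus vs Echo: Cirrus preferred on 4+3+3+3 = 13 ballots; Cirrus wins 13–2.
Cirrus vs Model U: Cirrus is ranked higher on 3+3 = 6 ballots, Model U on 9. Model U wins 9–6.
Cirrus vs Model V: 10 to 5, Cirrus.
Concept 3 vs Echo: 12 to 3, Concept 3.
Concept 3 vs Model U: Concept 3 is ranked higher on 3+2 = 5 ballots, Model U on 10. Model U wins 10–5.
Concept 3 vs Model V: 2+3 = 5 for Concept 3, 10 for Model V — Model V by 10–5.
Echo vs Model U: 3 for Echo, 12 for Model U — Model U by 12–3.
Echo vs Model V: Echo is ranked higher on 3 ballots, Model V on 12. Model V wins 12–3.
Model U vs Model V: 9 to 6, Model U.
Model U defeats every rival head-to-head and is the Condorcet winner.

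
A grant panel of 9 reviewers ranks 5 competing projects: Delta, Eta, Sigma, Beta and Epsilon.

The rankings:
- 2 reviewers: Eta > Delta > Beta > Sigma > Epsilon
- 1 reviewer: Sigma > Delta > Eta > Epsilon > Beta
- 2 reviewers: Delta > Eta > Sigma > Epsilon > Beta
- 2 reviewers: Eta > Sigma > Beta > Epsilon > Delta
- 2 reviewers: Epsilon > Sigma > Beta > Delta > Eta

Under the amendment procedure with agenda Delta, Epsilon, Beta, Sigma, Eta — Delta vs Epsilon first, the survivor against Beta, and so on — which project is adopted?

Round 1: Delta vs Epsilon — 5–4, Delta advances.
Round 2: Delta vs Beta — 5–4, Delta advances.
Round 3: Delta vs Sigma — 4–5, Sigma advances.
Round 4: Sigma vs Eta — 3–6, Eta advances.
The agenda winner is Eta.

Eta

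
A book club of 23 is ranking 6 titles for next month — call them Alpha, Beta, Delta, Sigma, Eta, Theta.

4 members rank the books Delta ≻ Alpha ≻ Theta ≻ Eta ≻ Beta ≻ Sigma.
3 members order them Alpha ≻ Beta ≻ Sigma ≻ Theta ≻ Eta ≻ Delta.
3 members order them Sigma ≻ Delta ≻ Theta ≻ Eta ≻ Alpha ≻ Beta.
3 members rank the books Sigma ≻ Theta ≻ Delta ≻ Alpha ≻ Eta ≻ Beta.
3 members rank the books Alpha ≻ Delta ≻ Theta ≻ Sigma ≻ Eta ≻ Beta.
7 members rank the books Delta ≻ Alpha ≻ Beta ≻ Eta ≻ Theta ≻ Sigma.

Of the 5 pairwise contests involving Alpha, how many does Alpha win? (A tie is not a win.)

4

Alpha against each rival (23 members):
Alpha vs Beta: Alpha, 23–0.
Alpha vs Delta: 3+3 = 6 for Alpha, 17 for Delta — Delta by 17–6.
Alpha vs Sigma: Alpha preferred on 4+3+3+7 = 17 ballots; Alpha wins 17–6.
Alpha–Eta: Alpha 20–3.
Alpha vs Theta: Alpha preferred on 4+3+3+7 = 17 ballots; Alpha wins 17–6.
Alpha beats Beta, Sigma, Eta, Theta; loses to Delta — 4 pairwise wins.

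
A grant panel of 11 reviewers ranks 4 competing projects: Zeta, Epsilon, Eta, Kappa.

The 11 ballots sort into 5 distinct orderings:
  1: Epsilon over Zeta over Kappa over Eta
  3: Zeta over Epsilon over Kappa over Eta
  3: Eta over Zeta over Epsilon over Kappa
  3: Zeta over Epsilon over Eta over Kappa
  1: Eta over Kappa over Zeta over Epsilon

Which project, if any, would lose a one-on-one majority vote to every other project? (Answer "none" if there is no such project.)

Kappa

Pairwise majorities:
Zeta vs Epsilon: 10 to 1, Zeta.
Zeta vs Eta: Zeta wins 7–4.
Zeta vs Kappa: Zeta, 10–1.
Epsilon vs Eta: Epsilon is ranked higher on 1+3+3 = 7 ballots, Eta on 4. Epsilon wins 7–4.
Epsilon vs Kappa: 1+3+3+3 = 10 for Epsilon, 1 for Kappa — Epsilon by 10–1.
Eta–Kappa: Eta 7–4.
Only Kappa has no wins; Kappa is the Condorcet loser.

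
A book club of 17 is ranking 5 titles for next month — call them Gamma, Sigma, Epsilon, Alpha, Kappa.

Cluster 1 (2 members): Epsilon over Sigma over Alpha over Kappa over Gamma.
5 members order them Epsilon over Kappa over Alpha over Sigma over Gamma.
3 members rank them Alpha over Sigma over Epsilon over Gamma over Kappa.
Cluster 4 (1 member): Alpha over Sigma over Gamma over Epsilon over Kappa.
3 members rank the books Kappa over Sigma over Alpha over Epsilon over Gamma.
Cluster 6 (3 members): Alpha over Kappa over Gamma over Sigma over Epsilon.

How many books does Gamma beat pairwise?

0

Gamma against each rival (17 members):
Gamma vs Sigma: 3 to 14, Sigma.
Gamma vs Epsilon: 1+3 = 4 for Gamma, 13 for Epsilon — Epsilon by 13–4.
Gamma–Alpha: Alpha 17–0.
Gamma vs Kappa: Kappa, 13–4.
Gamma beats no one; loses to Sigma, Epsilon, Alpha, Kappa — 0 pairwise wins.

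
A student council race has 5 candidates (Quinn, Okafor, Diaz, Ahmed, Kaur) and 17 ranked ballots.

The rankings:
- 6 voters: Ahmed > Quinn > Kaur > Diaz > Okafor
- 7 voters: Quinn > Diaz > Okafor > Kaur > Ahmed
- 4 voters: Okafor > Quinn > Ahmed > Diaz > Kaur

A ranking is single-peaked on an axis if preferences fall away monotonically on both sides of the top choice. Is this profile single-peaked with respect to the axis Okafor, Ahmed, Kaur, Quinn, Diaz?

Axis positions: Okafor=1, Ahmed=2, Kaur=3, Quinn=4, Diaz=5.
Group 1: ranking walks positions 2-4-3-5-1; Quinn is ranked above Kaur even though Kaur lies between Quinn and the peak Ahmed on the axis — preferences dip and rise again. Not single-peaked.
Group 2: ranking walks positions 4-5-1-3-2; Okafor is ranked above Kaur even though Kaur lies between Okafor and the peak Quinn on the axis — preferences dip and rise again. Not single-peaked.
Group 3: ranking walks positions 1-4-2-5-3; Quinn is ranked above Ahmed even though Ahmed lies between Quinn and the peak Okafor on the axis — preferences dip and rise again. Not single-peaked.
Group 1 violates single-peakedness, so the profile is not single-peaked on this axis.

no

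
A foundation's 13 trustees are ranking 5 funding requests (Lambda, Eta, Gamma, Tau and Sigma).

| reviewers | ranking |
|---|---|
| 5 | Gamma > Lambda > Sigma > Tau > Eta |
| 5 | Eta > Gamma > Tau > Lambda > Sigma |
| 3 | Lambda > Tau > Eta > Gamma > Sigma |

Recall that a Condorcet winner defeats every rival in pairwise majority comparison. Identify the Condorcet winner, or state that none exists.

Pairwise majorities:
Lambda vs Eta: Lambda is ranked higher on 5+3 = 8 ballots, Eta on 5. Lambda wins 8–5.
Lambda vs Gamma: Lambda preferred on 3 ballots; Gamma wins 10–3.
Lambda vs Tau: Lambda preferred on 5+3 = 8 ballots; Lambda wins 8–5.
Lambda vs Sigma: Lambda is ranked higher on 5+5+3 = 13 ballots, Sigma on 0. Lambda wins 13–0.
Eta vs Gamma: Eta preferred on 5+3 = 8 ballots; Eta wins 8–5.
Eta vs Tau: 5 for Eta, 8 for Tau — Tau by 8–5.
Eta vs Sigma: Eta is ranked higher on 5+3 = 8 ballots, Sigma on 5. Eta wins 8–5.
Gamma vs Tau: 10 to 3, Gamma.
Gamma vs Sigma: 13 to 0, Gamma.
Tau vs Sigma: 5+3 = 8 for Tau, 5 for Sigma — Tau by 8–5.
Each project drops at least one matchup (Lambda loses to Gamma; Eta loses to Lambda; Gamma loses to Eta; Tau loses to Lambda; Sigma loses to Lambda); the cycle Lambda → Eta → Gamma → Lambda rules out a Condorcet winner.

none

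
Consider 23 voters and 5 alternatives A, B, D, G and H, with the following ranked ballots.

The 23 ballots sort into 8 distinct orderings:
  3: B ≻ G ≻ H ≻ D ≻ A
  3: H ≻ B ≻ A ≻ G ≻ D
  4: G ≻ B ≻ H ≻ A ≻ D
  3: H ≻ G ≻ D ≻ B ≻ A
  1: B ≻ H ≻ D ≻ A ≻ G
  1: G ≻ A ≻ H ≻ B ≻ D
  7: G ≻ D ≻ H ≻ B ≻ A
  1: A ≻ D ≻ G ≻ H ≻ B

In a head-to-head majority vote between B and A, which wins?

B

Ballots ranking B above A: 3 + 3 + 4 + 3 + 1 + 7 = 21.
Ballots ranking A above B: 23 − 21 = 2.
B wins the head-to-head 21–2.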